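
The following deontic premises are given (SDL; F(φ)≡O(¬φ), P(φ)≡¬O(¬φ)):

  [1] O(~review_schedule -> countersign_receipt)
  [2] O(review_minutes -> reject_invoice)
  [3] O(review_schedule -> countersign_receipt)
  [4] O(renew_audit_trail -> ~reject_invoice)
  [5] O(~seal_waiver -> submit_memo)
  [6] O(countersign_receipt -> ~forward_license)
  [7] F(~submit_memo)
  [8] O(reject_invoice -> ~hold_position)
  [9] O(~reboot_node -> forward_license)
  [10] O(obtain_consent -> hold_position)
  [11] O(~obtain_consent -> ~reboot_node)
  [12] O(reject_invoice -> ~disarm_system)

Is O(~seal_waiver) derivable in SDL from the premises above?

No

Premise 5 is O(~seal_waiver -> submit_memo); even if O(submit_memo) held, inferring O(~seal_waiver) would be affirming the consequent — invalid.
No other premise forces O(~seal_waiver). An ideal world satisfying every premise can still have ~seal_waiver false, so O(~seal_waiver) is not derivable.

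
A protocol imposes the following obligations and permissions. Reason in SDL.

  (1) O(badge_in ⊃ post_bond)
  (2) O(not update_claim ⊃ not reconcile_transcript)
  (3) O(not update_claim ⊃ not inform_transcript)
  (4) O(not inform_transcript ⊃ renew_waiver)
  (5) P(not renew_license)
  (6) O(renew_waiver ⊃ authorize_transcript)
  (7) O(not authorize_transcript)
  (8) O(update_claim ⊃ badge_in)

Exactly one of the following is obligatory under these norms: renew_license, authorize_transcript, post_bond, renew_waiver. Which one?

post_bond

Premise 7 gives O(not authorize_transcript).
The contrapositive of premise 6 (O(renew_waiver ⊃ authorize_transcript)) is O(not authorize_transcript ⊃ not renew_waiver), and O(not authorize_transcript) is already established, so O(not renew_waiver).
The contrapositive of premise 4 (O(not inform_transcript ⊃ renew_waiver)) is O(not renew_waiver ⊃ inform_transcript), and O(not renew_waiver) is already established, so O(inform_transcript).
The contrapositive of premise 3 (O(not update_claim ⊃ not inform_transcript)) is O(inform_transcript ⊃ update_claim), and O(inform_transcript) is already established, so O(update_claim).
Premise 8 is O(update_claim ⊃ badge_in); since O(update_claim), deontic closure gives O(badge_in).
From O(badge_in) and premise 1, O(badge_in ⊃ post_bond), we obtain O(post_bond).
So O(post_bond) holds — post_bond is obligatory. None of the other listed options is made obligatory by any chain of premises.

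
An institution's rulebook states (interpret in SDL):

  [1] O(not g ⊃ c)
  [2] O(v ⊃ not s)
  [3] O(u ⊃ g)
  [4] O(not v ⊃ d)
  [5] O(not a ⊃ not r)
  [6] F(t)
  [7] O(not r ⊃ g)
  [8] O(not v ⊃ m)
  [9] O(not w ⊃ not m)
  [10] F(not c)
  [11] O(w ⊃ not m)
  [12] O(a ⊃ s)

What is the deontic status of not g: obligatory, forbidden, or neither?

Premises 9 and 11 are O(not w ⊃ not m) and O(w ⊃ not m); every ideal world satisfies not w or w, so in either case not m holds — hence O(not m).
Premise 8 is O(not v ⊃ m); contrapositively O(not m ⊃ v). Since O(not m) holds, K gives O(v).
Applying K to premise 2 (O(v ⊃ not s)) and O(v) yields O(not s).
Premise 12 is O(a ⊃ s); contrapositively O(not s ⊃ not a). Since O(not s) holds, K gives O(not a).
From O(not a) and premise 5, O(not a ⊃ not r), we obtain O(not r).
Applying K to premise 7 (O(not r ⊃ g)) and O(not r) yields O(g).
Premises 1, 3, 4, 6, 10 do not contribute to this derivation.
Thus O(g), which is F(not g): not g is forbidden.

Forbidden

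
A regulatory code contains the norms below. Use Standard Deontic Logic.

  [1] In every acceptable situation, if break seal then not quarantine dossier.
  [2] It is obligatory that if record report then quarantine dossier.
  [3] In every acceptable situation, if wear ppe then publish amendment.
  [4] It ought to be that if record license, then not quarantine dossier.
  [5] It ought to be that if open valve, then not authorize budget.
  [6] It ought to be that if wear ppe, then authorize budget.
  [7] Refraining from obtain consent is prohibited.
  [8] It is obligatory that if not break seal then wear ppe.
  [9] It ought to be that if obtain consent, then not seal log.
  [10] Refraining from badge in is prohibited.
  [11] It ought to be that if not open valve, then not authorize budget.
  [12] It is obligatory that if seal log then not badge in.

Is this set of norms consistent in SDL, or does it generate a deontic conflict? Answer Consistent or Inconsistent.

Premise 12 is O(seal_log → ¬badge_in), but O(seal_log) is not derivable from the premises, so it does not yield O(¬badge_in).
So O(¬badge_in) is not derivable, and the apparent clash with O(badge_in) does not arise.
A world satisfying every obligation exists (e.g. authorize_budget=false, badge_in=true, break_seal=true, obtain_consent=true, open_valve=false, publish_amendment=false, quarantine_dossier=false, record_license=false, record_report=false, seal_log=false, wear_ppe=false); no atom is both obligatory and forbidden, so the set is consistent.

Consistent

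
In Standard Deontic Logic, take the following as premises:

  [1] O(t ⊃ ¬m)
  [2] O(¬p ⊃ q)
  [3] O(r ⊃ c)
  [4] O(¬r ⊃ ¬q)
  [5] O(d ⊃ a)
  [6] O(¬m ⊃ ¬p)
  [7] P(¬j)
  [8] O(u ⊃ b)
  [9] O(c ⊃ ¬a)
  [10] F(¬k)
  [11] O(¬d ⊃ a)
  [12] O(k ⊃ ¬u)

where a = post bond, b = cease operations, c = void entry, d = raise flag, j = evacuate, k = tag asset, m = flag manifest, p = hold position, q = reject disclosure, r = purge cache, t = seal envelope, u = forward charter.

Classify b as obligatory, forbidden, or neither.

Neither

Premise 8 is O(u ⊃ b), but O(u) is not derivable from the premises, so it does not yield O(b).
No premise or chain of K-axiom applications forces O(b), and none forces O(¬b). So b is neither obligatory nor forbidden under these norms.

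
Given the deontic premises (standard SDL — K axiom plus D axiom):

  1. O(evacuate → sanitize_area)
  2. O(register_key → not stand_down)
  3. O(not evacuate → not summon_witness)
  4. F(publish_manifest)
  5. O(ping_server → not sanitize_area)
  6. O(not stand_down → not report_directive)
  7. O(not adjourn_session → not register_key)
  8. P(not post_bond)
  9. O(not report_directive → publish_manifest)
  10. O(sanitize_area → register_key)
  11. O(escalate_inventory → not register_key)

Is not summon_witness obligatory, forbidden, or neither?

F(publish_manifest) at premise 4 means O(not publish_manifest).
Premise 9, O(not report_directive → publish_manifest), contraposes to O(not publish_manifest → report_directive); with O(not publish_manifest) we get O(report_directive).
Premise 6 is O(not stand_down → not report_directive); contrapositively O(report_directive → stand_down). Since O(report_directive) holds, K gives O(stand_down).
Premise 2, O(register_key → not stand_down), contraposes to O(stand_down → not register_key); with O(stand_down) we get O(not register_key).
Premise 10, O(sanitize_area → register_key), contraposes to O(not register_key → not sanitize_area); with O(not register_key) we get O(not sanitize_area).
The contrapositive of premise 1 (O(evacuate → sanitize_area)) is O(not sanitize_area → not evacuate), and O(not sanitize_area) is already established, so O(not evacuate).
Applying K to premise 3 (O(not evacuate → not summon_witness)) and O(not evacuate) yields O(not summon_witness).
Premises 5, 7, 8, 11 do not contribute to this derivation.
Hence not summon_witness is obligatory.

Obligatory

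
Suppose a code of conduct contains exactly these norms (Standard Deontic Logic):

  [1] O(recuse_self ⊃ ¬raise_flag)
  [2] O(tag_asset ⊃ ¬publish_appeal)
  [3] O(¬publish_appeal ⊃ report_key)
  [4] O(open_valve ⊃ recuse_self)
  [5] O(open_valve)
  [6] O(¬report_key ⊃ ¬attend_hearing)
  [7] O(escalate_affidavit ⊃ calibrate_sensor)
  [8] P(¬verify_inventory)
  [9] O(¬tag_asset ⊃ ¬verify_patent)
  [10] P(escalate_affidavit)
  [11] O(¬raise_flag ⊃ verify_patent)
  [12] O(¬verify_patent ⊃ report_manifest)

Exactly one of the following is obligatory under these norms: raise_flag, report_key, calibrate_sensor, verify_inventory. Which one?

report_key

Premise 5 states O(open_valve) outright.
Applying K to premise 4 (O(open_valve ⊃ recuse_self)) and O(open_valve) yields O(recuse_self).
Premise 1 is O(recuse_self ⊃ ¬raise_flag); since O(recuse_self), deontic closure gives O(¬raise_flag).
Applying K to premise 11 (O(¬raise_flag ⊃ verify_patent)) and O(¬raise_flag) yields O(verify_patent).
Premise 9 is O(¬tag_asset ⊃ ¬verify_patent); contrapositively O(verify_patent ⊃ tag_asset). Since O(verify_patent) holds, K gives O(tag_asset).
From O(tag_asset) and premise 2, O(tag_asset ⊃ ¬publish_appeal), we obtain O(¬publish_appeal).
Premise 3 is O(¬publish_appeal ⊃ report_key); since O(¬publish_appeal), deontic closure gives O(report_key).
So O(report_key) holds — report_key is obligatory. None of the other listed options is made obligatory by any chain of premises.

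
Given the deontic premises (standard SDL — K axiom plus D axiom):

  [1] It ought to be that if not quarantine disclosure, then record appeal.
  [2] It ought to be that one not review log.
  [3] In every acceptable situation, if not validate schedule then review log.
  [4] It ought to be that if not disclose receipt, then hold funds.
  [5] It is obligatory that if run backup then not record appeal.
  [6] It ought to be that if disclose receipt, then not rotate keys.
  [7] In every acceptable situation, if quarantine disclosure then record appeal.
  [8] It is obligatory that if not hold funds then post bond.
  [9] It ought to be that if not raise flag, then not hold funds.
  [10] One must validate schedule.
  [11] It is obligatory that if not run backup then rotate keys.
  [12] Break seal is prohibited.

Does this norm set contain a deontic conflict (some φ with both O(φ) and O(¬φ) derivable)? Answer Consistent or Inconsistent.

Premise 3 is O(¬validate_schedule → review_log), but O(¬validate_schedule) is not derivable from the premises, so it does not yield O(review_log).
So O(review_log) is not derivable, and the apparent clash with O(¬review_log) does not arise.
A world satisfying every obligation exists (e.g. break_seal=false, disclose_receipt=false, hold_funds=true, post_bond=false, quarantine_disclosure=false, raise_flag=true, record_appeal=true, review_log=false, rotate_keys=true, run_backup=false, validate_schedule=true); no atom is both obligatory and forbidden, so the set is consistent.

Consistent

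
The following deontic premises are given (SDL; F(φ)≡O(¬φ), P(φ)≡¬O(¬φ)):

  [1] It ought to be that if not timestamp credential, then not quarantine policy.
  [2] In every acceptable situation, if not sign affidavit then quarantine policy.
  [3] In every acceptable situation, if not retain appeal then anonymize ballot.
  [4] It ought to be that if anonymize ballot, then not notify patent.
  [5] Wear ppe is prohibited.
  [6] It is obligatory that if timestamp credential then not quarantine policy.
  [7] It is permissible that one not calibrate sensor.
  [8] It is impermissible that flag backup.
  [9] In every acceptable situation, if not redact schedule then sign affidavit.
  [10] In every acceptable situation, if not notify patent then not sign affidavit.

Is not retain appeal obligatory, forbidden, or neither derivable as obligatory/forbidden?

Premises 1 and 6 cover both cases: O(¬timestamp_credential → ¬quarantine_policy) and O(timestamp_credential → ¬quarantine_policy). Since ¬timestamp_credential ∨ timestamp_credential is a tautology, O(¬quarantine_policy) follows.
Premise 2, O(¬sign_affidavit → quarantine_policy), contraposes to O(¬quarantine_policy → sign_affidavit); with O(¬quarantine_policy) we get O(sign_affidavit).
Premise 10 is O(¬notify_patent → ¬sign_affidavit); contrapositively O(sign_affidavit → notify_patent). Since O(sign_affidavit) holds, K gives O(notify_patent).
The contrapositive of premise 4 (O(anonymize_ballot → ¬notify_patent)) is O(notify_patent → ¬anonymize_ballot), and O(notify_patent) is already established, so O(¬anonymize_ballot).
Premise 3, O(¬retain_appeal → anonymize_ballot), contraposes to O(¬anonymize_ballot → retain_appeal); with O(¬anonymize_ballot) we get O(retain_appeal).
Premises 5, 7, 8, 9 do not contribute to this derivation.
Thus O(retain_appeal), which is F(¬retain_appeal): ¬retain_appeal is forbidden.

Forbidden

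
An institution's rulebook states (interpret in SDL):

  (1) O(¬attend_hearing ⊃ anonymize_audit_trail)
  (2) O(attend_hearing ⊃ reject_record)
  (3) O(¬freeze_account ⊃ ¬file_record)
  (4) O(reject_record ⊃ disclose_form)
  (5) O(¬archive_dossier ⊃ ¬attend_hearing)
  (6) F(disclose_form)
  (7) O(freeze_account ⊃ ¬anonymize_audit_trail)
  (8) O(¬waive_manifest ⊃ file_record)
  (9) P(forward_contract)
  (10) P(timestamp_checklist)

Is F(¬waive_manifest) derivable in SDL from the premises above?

F(disclose_form) at premise 6 means O(¬disclose_form).
The contrapositive of premise 4 (O(reject_record ⊃ disclose_form)) is O(¬disclose_form ⊃ ¬reject_record), and O(¬disclose_form) is already established, so O(¬reject_record).
The contrapositive of premise 2 (O(attend_hearing ⊃ reject_record)) is O(¬reject_record ⊃ ¬attend_hearing), and O(¬reject_record) is already established, so O(¬attend_hearing).
From O(¬attend_hearing) and premise 1, O(¬attend_hearing ⊃ anonymize_audit_trail), we obtain O(anonymize_audit_trail).
Premise 7 is O(freeze_account ⊃ ¬anonymize_audit_trail); contrapositively O(anonymize_audit_trail ⊃ ¬freeze_account). Since O(anonymize_audit_trail) holds, K gives O(¬freeze_account).
With premise 3, O(¬freeze_account ⊃ ¬file_record), the K-axiom yields O(¬file_record).
The contrapositive of premise 8 (O(¬waive_manifest ⊃ file_record)) is O(¬file_record ⊃ waive_manifest), and O(¬file_record) is already established, so O(waive_manifest).
Premises 5, 9, 10 do not contribute to this derivation.
So O(waive_manifest) holds, i.e. F(¬waive_manifest). The claim follows.

Yes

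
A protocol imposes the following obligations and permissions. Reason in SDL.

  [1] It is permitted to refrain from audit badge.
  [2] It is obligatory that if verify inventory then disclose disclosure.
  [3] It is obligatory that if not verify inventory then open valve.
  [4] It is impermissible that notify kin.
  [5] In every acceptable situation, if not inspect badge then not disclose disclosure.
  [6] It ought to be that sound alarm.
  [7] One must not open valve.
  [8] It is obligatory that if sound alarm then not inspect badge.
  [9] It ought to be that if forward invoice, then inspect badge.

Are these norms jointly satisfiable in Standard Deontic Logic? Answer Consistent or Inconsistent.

Premise 7, F(open_valve), is equivalent to O(¬open_valve).
The contrapositive of premise 3 (O(¬verify_inventory → open_valve)) is O(¬open_valve → verify_inventory), and O(¬open_valve) is already established, so O(verify_inventory).
From O(verify_inventory) and premise 2, O(verify_inventory → disclose_disclosure), we obtain O(disclose_disclosure).
Premise 5 is O(¬inspect_badge → ¬disclose_disclosure); contrapositively O(disclose_disclosure → inspect_badge). Since O(disclose_disclosure) holds, K gives O(inspect_badge).
Premise 8, O(sound_alarm → ¬inspect_badge), contraposes to O(inspect_badge → ¬sound_alarm); with O(inspect_badge) we get O(¬sound_alarm).
However, premise 6 gives O(sound_alarm).
We now have both O(¬sound_alarm) and O(sound_alarm) — sound_alarm is simultaneously obligatory and forbidden, violating the D-axiom.

Inconsistent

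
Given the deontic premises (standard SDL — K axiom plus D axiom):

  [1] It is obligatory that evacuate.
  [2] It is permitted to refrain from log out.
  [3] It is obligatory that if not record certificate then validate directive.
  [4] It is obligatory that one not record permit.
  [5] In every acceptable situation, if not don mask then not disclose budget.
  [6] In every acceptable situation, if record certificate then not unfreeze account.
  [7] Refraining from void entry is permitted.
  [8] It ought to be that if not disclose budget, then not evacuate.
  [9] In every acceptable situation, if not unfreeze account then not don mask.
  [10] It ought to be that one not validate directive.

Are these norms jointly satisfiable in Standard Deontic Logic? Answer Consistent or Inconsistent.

Premise 1 gives O(evacuate).
Premise 8 is O(¬disclose_budget → ¬evacuate); contrapositively O(evacuate → disclose_budget). Since O(evacuate) holds, K gives O(disclose_budget).
Premise 5, O(¬don_mask → ¬disclose_budget), contraposes to O(disclose_budget → don_mask); with O(disclose_budget) we get O(don_mask).
Premise 9 is O(¬unfreeze_account → ¬don_mask); contrapositively O(don_mask → unfreeze_account). Since O(don_mask) holds, K gives O(unfreeze_account).
Premise 6 is O(record_certificate → ¬unfreeze_account); contrapositively O(unfreeze_account → ¬record_certificate). Since O(unfreeze_account) holds, K gives O(¬record_certificate).
With premise 3, O(¬record_certificate → validate_directive), the K-axiom yields O(validate_directive).
But premise 10 directly asserts O(¬validate_directive).
We now have both O(validate_directive) and O(¬validate_directive) — validate_directive is simultaneously obligatory and forbidden, violating the D-axiom.

Inconsistent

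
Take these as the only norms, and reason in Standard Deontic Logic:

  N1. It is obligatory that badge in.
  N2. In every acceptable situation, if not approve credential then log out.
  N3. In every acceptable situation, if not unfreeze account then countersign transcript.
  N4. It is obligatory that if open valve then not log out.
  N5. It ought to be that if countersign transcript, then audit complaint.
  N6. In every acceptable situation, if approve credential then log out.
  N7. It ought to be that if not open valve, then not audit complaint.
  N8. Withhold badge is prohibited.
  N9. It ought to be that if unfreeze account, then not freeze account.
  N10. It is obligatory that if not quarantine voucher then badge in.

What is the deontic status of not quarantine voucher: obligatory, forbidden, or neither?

Neither

Premise 10 is O(¬quarantine_voucher → badge_in); even if O(badge_in) held, inferring O(¬quarantine_voucher) would be affirming the consequent — invalid.
No premise or chain of K-axiom applications forces O(¬quarantine_voucher), and none forces O(quarantine_voucher). So ¬quarantine_voucher is neither obligatory nor forbidden under these norms.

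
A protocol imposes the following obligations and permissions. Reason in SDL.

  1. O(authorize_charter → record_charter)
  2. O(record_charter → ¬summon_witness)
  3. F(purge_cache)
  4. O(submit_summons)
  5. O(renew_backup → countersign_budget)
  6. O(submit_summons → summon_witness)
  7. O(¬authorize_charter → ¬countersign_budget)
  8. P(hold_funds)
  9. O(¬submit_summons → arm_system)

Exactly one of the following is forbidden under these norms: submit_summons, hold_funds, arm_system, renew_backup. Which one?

renew_backup

Premise 4 gives O(submit_summons).
With premise 6, O(submit_summons → summon_witness), the K-axiom yields O(summon_witness).
Premise 2 is O(record_charter → ¬summon_witness); contrapositively O(summon_witness → ¬record_charter). Since O(summon_witness) holds, K gives O(¬record_charter).
Premise 1 is O(authorize_charter → record_charter); contrapositively O(¬record_charter → ¬authorize_charter). Since O(¬record_charter) holds, K gives O(¬authorize_charter).
With premise 7, O(¬authorize_charter → ¬countersign_budget), the K-axiom yields O(¬countersign_budget).
Premise 5, O(renew_backup → countersign_budget), contraposes to O(¬countersign_budget → ¬renew_backup); with O(¬countersign_budget) we get O(¬renew_backup).
So O(¬renew_backup) holds, i.e. renew_backup is forbidden. None of the other listed options is forbidden under the premises.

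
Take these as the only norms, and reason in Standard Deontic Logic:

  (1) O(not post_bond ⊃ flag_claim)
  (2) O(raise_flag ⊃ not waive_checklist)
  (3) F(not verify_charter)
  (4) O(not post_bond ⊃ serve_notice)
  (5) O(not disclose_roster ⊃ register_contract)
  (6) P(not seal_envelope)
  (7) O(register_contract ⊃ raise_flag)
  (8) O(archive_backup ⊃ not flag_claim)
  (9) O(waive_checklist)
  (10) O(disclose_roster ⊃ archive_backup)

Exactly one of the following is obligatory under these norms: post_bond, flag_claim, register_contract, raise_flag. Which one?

Premise 9 states O(waive_checklist) outright.
The contrapositive of premise 2 (O(raise_flag ⊃ not waive_checklist)) is O(waive_checklist ⊃ not raise_flag), and O(waive_checklist) is already established, so O(not raise_flag).
Premise 7, O(register_contract ⊃ raise_flag), contraposes to O(not raise_flag ⊃ not register_contract); with O(not raise_flag) we get O(not register_contract).
The contrapositive of premise 5 (O(not disclose_roster ⊃ register_contract)) is O(not register_contract ⊃ disclose_roster), and O(not register_contract) is already established, so O(disclose_roster).
Applying K to premise 10 (O(disclose_roster ⊃ archive_backup)) and O(disclose_roster) yields O(archive_backup).
Premise 8 is O(archive_backup ⊃ not flag_claim); since O(archive_backup), deontic closure gives O(not flag_claim).
The contrapositive of premise 1 (O(not post_bond ⊃ flag_claim)) is O(not flag_claim ⊃ post_bond), and O(not flag_claim) is already established, so O(post_bond).
So O(post_bond) holds — post_bond is obligatory. None of the other listed options is made obligatory by any chain of premises.

post_bond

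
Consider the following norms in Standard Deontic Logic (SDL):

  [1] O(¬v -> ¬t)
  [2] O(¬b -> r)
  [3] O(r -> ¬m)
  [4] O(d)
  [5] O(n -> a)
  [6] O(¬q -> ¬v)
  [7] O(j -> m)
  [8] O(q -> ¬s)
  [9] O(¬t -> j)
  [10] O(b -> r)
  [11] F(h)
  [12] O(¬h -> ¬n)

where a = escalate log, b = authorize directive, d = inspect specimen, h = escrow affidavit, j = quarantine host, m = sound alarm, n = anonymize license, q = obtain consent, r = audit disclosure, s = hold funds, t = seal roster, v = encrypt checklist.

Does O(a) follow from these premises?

Premise 5 is O(n -> a), but O(n) is not derivable from the premises, so it does not yield O(a).
No other premise forces O(a). An ideal world satisfying every premise can still have a false, so O(a) is not derivable.

No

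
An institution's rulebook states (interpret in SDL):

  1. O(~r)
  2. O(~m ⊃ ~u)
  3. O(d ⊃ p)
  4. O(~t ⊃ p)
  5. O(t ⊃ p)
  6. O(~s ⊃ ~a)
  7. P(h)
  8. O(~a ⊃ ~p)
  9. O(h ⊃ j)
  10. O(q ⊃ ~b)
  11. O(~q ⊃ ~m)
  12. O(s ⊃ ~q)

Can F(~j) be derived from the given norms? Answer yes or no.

No

Premise 9 is O(h ⊃ j), but O(h) is not derivable from the premises (the permission P(h) asserts only ~O(~h), not O(h)), so it does not yield O(j).
No other premise forces O(j). An ideal world satisfying every premise can still have ~j true, so F(~j) is not derivable.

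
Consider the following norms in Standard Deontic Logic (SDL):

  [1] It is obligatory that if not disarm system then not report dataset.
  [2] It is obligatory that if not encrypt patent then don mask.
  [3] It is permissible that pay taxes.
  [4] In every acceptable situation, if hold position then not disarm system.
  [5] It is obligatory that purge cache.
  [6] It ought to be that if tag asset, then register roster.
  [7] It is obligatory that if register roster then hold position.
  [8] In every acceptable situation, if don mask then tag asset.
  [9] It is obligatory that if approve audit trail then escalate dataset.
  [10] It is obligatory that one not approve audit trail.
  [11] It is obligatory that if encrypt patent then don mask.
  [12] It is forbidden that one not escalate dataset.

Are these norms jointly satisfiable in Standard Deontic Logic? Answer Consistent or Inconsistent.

Consistent

Premise 9 is O(approve_audit_trail → escalate_dataset); even if O(escalate_dataset) held, inferring O(approve_audit_trail) would be affirming the consequent — invalid.
So O(approve_audit_trail) is not derivable, and the apparent clash with O(¬approve_audit_trail) does not arise.
A world satisfying every obligation exists (e.g. approve_audit_trail=false, disarm_system=false, don_mask=true, encrypt_patent=false, escalate_dataset=true, hold_position=true, pay_taxes=false, purge_cache=true, register_roster=true, report_dataset=false, tag_asset=true); no atom is both obligatory and forbidden, so the set is consistent.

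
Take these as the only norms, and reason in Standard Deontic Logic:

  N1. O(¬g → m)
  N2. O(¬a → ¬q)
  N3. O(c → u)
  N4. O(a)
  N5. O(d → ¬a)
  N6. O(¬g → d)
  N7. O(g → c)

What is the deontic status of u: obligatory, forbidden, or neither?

Obligatory

Premise 4 gives O(a).
Premise 5, O(d → ¬a), contraposes to O(a → ¬d); with O(a) we get O(¬d).
Premise 6, O(¬g → d), contraposes to O(¬d → g); with O(¬d) we get O(g).
Premise 7 is O(g → c); since O(g), deontic closure gives O(c).
Applying K to premise 3 (O(c → u)) and O(c) yields O(u).
Premises 1, 2 do not contribute to this derivation.
Hence u is obligatory.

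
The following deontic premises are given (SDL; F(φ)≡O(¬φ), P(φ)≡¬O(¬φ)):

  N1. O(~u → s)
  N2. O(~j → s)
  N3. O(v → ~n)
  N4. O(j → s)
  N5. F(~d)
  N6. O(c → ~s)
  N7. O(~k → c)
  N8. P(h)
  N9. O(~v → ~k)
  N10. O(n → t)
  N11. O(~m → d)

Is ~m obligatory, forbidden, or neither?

Neither

Premise 11 is O(~m → d); even if O(d) held, inferring O(~m) would be affirming the consequent — invalid.
No premise or chain of K-axiom applications forces O(~m), and none forces O(m). So ~m is neither obligatory nor forbidden under these norms.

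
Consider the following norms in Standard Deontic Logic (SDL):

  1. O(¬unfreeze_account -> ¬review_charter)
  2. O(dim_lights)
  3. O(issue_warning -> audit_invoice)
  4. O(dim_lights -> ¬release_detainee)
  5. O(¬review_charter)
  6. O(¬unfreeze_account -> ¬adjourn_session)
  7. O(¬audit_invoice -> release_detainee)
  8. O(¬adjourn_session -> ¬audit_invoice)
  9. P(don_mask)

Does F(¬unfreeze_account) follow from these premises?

Yes

Premise 2 states O(dim_lights) outright.
With premise 4, O(dim_lights -> ¬release_detainee), the K-axiom yields O(¬release_detainee).
The contrapositive of premise 7 (O(¬audit_invoice -> release_detainee)) is O(¬release_detainee -> audit_invoice), and O(¬release_detainee) is already established, so O(audit_invoice).
Premise 8, O(¬adjourn_session -> ¬audit_invoice), contraposes to O(audit_invoice -> adjourn_session); with O(audit_invoice) we get O(adjourn_session).
The contrapositive of premise 6 (O(¬unfreeze_account -> ¬adjourn_session)) is O(adjourn_session -> unfreeze_account), and O(adjourn_session) is already established, so O(unfreeze_account).
Premises 1, 3, 5, 9 do not contribute to this derivation.
So O(unfreeze_account) holds, i.e. F(¬unfreeze_account). The claim follows.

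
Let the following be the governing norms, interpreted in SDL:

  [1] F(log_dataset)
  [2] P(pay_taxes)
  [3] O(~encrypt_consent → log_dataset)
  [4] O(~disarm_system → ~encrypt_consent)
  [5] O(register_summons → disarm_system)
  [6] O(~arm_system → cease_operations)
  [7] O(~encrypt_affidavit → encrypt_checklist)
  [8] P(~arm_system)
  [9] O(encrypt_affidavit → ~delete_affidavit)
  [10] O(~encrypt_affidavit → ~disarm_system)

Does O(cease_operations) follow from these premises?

No

Premise 6 is O(~arm_system → cease_operations), but O(~arm_system) is not derivable from the premises (the permission P(~arm_system) asserts only ~O(arm_system), not O(~arm_system)), so it does not yield O(cease_operations).
No other premise forces O(cease_operations). An ideal world satisfying every premise can still have cease_operations false, so O(cease_operations) is not derivable.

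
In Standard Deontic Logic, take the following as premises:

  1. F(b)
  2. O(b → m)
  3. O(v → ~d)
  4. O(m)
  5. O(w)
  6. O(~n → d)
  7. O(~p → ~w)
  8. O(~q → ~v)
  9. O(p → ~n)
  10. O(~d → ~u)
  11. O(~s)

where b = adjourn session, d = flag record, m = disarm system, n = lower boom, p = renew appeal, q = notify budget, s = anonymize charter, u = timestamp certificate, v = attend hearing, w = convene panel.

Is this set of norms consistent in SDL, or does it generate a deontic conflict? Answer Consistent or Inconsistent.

Premise 2 is O(b → m); even if O(m) held, inferring O(b) would be affirming the consequent — invalid.
So O(b) is not derivable, and the apparent clash with O(~b) does not arise.
A world satisfying every obligation exists (e.g. b=false, d=true, m=true, n=false, p=true, q=false, s=false, u=false, v=false, w=true); no atom is both obligatory and forbidden, so the set is consistent.

Consistent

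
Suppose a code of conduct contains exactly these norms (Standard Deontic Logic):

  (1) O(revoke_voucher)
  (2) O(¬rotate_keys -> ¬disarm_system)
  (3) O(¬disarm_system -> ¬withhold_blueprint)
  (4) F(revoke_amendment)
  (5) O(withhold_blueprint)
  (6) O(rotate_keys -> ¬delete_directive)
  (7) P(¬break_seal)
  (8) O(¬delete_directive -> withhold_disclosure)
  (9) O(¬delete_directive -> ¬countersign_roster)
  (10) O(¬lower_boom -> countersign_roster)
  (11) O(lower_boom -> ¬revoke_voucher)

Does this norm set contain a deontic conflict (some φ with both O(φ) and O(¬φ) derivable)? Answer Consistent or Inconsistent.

Inconsistent

Premise 1 states O(revoke_voucher) outright.
Premise 11 is O(lower_boom -> ¬revoke_voucher); contrapositively O(revoke_voucher -> ¬lower_boom). Since O(revoke_voucher) holds, K gives O(¬lower_boom).
With premise 10, O(¬lower_boom -> countersign_roster), the K-axiom yields O(countersign_roster).
Premise 9, O(¬delete_directive -> ¬countersign_roster), contraposes to O(countersign_roster -> delete_directive); with O(countersign_roster) we get O(delete_directive).
Premise 6 is O(rotate_keys -> ¬delete_directive); contrapositively O(delete_directive -> ¬rotate_keys). Since O(delete_directive) holds, K gives O(¬rotate_keys).
Applying K to premise 2 (O(¬rotate_keys -> ¬disarm_system)) and O(¬rotate_keys) yields O(¬disarm_system).
From O(¬disarm_system) and premise 3, O(¬disarm_system -> ¬withhold_blueprint), we obtain O(¬withhold_blueprint).
Yet premise 5 states O(withhold_blueprint).
We now have both O(¬withhold_blueprint) and O(withhold_blueprint) — withhold_blueprint is simultaneously obligatory and forbidden, violating the D-axiom.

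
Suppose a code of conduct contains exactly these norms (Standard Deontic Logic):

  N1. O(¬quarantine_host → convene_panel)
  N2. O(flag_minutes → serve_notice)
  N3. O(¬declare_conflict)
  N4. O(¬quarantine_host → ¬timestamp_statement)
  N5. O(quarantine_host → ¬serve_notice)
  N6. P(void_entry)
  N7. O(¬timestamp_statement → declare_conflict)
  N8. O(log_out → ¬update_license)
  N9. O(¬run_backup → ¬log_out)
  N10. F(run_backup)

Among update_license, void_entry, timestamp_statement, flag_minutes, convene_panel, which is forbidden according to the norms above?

flag_minutes

Premise 3 states O(¬declare_conflict) outright.
Premise 7 is O(¬timestamp_statement → declare_conflict); contrapositively O(¬declare_conflict → timestamp_statement). Since O(¬declare_conflict) holds, K gives O(timestamp_statement).
The contrapositive of premise 4 (O(¬quarantine_host → ¬timestamp_statement)) is O(timestamp_statement → quarantine_host), and O(timestamp_statement) is already established, so O(quarantine_host).
Premise 5 is O(quarantine_host → ¬serve_notice); since O(quarantine_host), deontic closure gives O(¬serve_notice).
The contrapositive of premise 2 (O(flag_minutes → serve_notice)) is O(¬serve_notice → ¬flag_minutes), and O(¬serve_notice) is already established, so O(¬flag_minutes).
So O(¬flag_minutes) holds, i.e. flag_minutes is forbidden. None of the other listed options is forbidden under the premises.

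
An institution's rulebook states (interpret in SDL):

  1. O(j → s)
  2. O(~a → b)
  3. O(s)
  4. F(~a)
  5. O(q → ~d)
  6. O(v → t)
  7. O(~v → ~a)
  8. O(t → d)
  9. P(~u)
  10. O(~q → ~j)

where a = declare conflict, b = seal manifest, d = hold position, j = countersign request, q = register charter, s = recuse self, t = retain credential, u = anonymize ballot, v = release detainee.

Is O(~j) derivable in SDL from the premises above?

Premise 4, F(~a), is equivalent to O(a).
The contrapositive of premise 7 (O(~v → ~a)) is O(a → v), and O(a) is already established, so O(v).
With premise 6, O(v → t), the K-axiom yields O(t).
With premise 8, O(t → d), the K-axiom yields O(d).
The contrapositive of premise 5 (O(q → ~d)) is O(d → ~q), and O(d) is already established, so O(~q).
From O(~q) and premise 10, O(~q → ~j), we obtain O(~j).
Premises 1, 2, 3, 9 do not contribute to this derivation.
So O(~j) follows.

Yes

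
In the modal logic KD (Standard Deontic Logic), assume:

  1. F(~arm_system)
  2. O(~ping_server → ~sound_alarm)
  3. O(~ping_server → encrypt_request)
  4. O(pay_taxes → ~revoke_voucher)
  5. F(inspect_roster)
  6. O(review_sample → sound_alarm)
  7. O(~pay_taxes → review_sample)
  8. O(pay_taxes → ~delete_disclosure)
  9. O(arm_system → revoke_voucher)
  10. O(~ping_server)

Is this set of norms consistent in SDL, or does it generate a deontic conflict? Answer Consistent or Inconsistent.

Premise 1 is F(~arm_system), i.e. O(arm_system).
Applying K to premise 9 (O(arm_system → revoke_voucher)) and O(arm_system) yields O(revoke_voucher).
The contrapositive of premise 4 (O(pay_taxes → ~revoke_voucher)) is O(revoke_voucher → ~pay_taxes), and O(revoke_voucher) is already established, so O(~pay_taxes).
Applying K to premise 7 (O(~pay_taxes → review_sample)) and O(~pay_taxes) yields O(review_sample).
Premise 6 is O(review_sample → sound_alarm); since O(review_sample), deontic closure gives O(sound_alarm).
Premise 2 is O(~ping_server → ~sound_alarm); contrapositively O(sound_alarm → ping_server). Since O(sound_alarm) holds, K gives O(ping_server).
Yet premise 10 states O(~ping_server).
We now have both O(ping_server) and O(~ping_server) — ping_server is simultaneously obligatory and forbidden, violating the D-axiom.

Inconsistent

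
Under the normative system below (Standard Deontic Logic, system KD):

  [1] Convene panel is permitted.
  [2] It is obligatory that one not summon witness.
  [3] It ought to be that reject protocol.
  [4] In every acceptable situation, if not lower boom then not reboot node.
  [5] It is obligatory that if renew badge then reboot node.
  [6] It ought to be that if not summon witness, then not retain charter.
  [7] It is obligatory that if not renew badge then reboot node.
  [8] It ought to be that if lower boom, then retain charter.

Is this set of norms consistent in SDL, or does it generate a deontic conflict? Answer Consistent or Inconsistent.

Premises 5 and 7 cover both cases: O(renew_badge → reboot_node) and O(¬renew_badge → reboot_node). Since renew_badge ∨ ¬renew_badge is a tautology, O(reboot_node) follows.
Premise 4 is O(¬lower_boom → ¬reboot_node); contrapositively O(reboot_node → lower_boom). Since O(reboot_node) holds, K gives O(lower_boom).
From O(lower_boom) and premise 8, O(lower_boom → retain_charter), we obtain O(retain_charter).
The contrapositive of premise 6 (O(¬summon_witness → ¬retain_charter)) is O(retain_charter → summon_witness), and O(retain_charter) is already established, so O(summon_witness).
However, premise 2 gives O(¬summon_witness).
We now have both O(summon_witness) and O(¬summon_witness) — summon_witness is simultaneously obligatory and forbidden, violating the D-axiom.

Inconsistent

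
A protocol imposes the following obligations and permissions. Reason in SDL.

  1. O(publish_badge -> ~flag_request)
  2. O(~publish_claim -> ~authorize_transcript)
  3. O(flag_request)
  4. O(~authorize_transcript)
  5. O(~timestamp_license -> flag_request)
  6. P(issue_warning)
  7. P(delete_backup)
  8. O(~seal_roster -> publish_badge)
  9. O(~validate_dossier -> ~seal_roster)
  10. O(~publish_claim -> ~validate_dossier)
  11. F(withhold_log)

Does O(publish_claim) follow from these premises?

Yes

Premise 3 gives O(flag_request).
Premise 1, O(publish_badge -> ~flag_request), contraposes to O(flag_request -> ~publish_badge); with O(flag_request) we get O(~publish_badge).
Premise 8 is O(~seal_roster -> publish_badge); contrapositively O(~publish_badge -> seal_roster). Since O(~publish_badge) holds, K gives O(seal_roster).
Premise 9 is O(~validate_dossier -> ~seal_roster); contrapositively O(seal_roster -> validate_dossier). Since O(seal_roster) holds, K gives O(validate_dossier).
Premise 10 is O(~publish_claim -> ~validate_dossier); contrapositively O(validate_dossier -> publish_claim). Since O(validate_dossier) holds, K gives O(publish_claim).
Premises 2, 4, 5, 6, 7, 11 do not contribute to this derivation.
So O(publish_claim) follows.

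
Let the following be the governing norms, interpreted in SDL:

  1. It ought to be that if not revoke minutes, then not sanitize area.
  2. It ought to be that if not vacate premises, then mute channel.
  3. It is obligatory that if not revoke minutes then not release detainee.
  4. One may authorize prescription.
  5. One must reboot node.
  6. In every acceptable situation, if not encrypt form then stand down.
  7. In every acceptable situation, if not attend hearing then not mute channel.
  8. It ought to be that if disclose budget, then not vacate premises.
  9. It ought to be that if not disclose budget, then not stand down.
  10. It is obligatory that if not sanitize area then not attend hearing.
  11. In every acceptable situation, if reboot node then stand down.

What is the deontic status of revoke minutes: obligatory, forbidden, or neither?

Obligatory

Premise 5 gives O(reboot_node).
Applying K to premise 11 (O(reboot_node → stand_down)) and O(reboot_node) yields O(stand_down).
The contrapositive of premise 9 (O(¬disclose_budget → ¬stand_down)) is O(stand_down → disclose_budget), and O(stand_down) is already established, so O(disclose_budget).
With premise 8, O(disclose_budget → ¬vacate_premises), the K-axiom yields O(¬vacate_premises).
From O(¬vacate_premises) and premise 2, O(¬vacate_premises → mute_channel), we obtain O(mute_channel).
Premise 7 is O(¬attend_hearing → ¬mute_channel); contrapositively O(mute_channel → attend_hearing). Since O(mute_channel) holds, K gives O(attend_hearing).
Premise 10 is O(¬sanitize_area → ¬attend_hearing); contrapositively O(attend_hearing → sanitize_area). Since O(attend_hearing) holds, K gives O(sanitize_area).
Premise 1, O(¬revoke_minutes → ¬sanitize_area), contraposes to O(sanitize_area → revoke_minutes); with O(sanitize_area) we get O(revoke_minutes).
Premises 3, 4, 6 do not contribute to this derivation.
Hence revoke_minutes is obligatory.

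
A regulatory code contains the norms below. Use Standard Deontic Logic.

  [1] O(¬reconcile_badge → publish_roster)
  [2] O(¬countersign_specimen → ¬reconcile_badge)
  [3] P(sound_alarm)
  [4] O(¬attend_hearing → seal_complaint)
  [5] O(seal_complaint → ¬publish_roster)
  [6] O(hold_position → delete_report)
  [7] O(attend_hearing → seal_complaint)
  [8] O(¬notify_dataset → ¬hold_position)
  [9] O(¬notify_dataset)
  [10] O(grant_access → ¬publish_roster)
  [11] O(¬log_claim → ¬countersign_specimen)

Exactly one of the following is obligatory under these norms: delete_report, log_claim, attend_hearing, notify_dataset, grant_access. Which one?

By case analysis on attend_hearing: premise 7 gives O(attend_hearing → seal_complaint) and premise 4 gives O(¬attend_hearing → seal_complaint), so O(seal_complaint) either way.
Premise 5 is O(seal_complaint → ¬publish_roster); since O(seal_complaint), deontic closure gives O(¬publish_roster).
Premise 1 is O(¬reconcile_badge → publish_roster); contrapositively O(¬publish_roster → reconcile_badge). Since O(¬publish_roster) holds, K gives O(reconcile_badge).
Premise 2, O(¬countersign_specimen → ¬reconcile_badge), contraposes to O(reconcile_badge → countersign_specimen); with O(reconcile_badge) we get O(countersign_specimen).
Premise 11, O(¬log_claim → ¬countersign_specimen), contraposes to O(countersign_specimen → log_claim); with O(countersign_specimen) we get O(log_claim).
So O(log_claim) holds — log_claim is obligatory. None of the other listed options is made obligatory by any chain of premises.

log_claim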